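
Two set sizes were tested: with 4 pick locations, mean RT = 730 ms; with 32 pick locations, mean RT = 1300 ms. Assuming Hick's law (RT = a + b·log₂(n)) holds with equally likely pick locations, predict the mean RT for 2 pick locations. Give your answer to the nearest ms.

540 ms

Fit slope and intercept:
  b = (1300 − 730) / (log₂ 32 − log₂ 4) = 570 / (5 − 2) = 190 ms/bit
  a = 730 − 190 × 2 = 350 ms
Then RT(2) = 350 + 190 × log₂ 2 = 350 + 190 × 1 ≈ 540.000 ms.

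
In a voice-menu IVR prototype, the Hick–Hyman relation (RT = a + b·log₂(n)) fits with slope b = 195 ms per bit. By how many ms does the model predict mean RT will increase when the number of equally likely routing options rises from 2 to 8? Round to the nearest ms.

390 ms

The intercept a cancels: ΔRT = b·(log₂ n₂ − log₂ n₁) = b·log₂(n₂/n₁).
log₂(8) − log₂(2) = log₂(8/2) = log₂(4) = 2.
ΔRT = 195 × 2.0000 = 390.000 ms.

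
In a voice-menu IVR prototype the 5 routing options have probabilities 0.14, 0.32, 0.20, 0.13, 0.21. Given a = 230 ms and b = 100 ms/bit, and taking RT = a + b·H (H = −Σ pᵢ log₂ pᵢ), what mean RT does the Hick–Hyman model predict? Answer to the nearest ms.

454 ms

H = 0.14·log₂(1/0.14) + 0.32·log₂(1/0.32) + 0.20·log₂(1/0.20) + 0.13·log₂(1/0.13) + 0.21·log₂(1/0.21) = 2.2430 bits.
RT = 230 + 100 × 2.2430 = 454.30 ms.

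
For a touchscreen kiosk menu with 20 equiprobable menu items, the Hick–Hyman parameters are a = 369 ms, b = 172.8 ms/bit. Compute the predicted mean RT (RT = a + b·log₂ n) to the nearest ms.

1116 ms

log₂(20) = 4.3219 bits, so RT = 369 + 172.8 × 4.3219 ≈ 1115.829 ms.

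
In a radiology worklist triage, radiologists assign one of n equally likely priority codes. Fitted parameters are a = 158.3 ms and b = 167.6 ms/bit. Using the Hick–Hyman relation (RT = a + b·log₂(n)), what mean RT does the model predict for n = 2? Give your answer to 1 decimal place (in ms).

325.9 ms

log₂(2) = 1 bits, so RT = 158.3 + 167.6 × 1 ≈ 325.900 ms.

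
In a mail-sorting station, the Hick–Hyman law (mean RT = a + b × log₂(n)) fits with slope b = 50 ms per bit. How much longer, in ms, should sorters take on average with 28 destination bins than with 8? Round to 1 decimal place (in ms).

The intercept a cancels: ΔRT = b·(log₂ n₂ − log₂ n₁) = b·log₂(n₂/n₁).
log₂(28) − log₂(8) = 4.8074 − 3 = 1.8074.
ΔRT = 50 × 1.8074 = 90.368 ms.

90.4 ms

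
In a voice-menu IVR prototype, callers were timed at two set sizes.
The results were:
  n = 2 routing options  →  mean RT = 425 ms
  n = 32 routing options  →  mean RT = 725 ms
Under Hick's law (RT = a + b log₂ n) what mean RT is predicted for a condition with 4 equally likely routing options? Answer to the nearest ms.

500 ms

RT is linear in log₂ n, so two points fix the line:
  b = (725 − 425) / (log₂ 32 − log₂ 2) = 300 / (5 − 1) = 75 ms/bit
  a = 425 − 75 × 1 = 350 ms
Then RT(4) = 350 + 75 × log₂ 4 = 350 + 75 × 2 ≈ 500.000 ms.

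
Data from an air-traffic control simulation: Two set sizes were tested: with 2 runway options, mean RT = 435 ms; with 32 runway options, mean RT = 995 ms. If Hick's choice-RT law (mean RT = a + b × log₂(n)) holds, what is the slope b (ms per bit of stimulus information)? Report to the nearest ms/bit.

Slope: b = (995 − 435) / (log₂ 32 − log₂ 2) = 560/4.0000 = 140 ms/bit.

140 ms/bit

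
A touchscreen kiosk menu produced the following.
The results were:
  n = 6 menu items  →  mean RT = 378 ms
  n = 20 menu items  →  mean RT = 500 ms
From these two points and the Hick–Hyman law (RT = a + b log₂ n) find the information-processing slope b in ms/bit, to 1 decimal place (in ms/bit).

The slope on a log₂ axis is (500 − 378) / (4.3219 − 2.5850) = 70.237 ms/bit.

70.2 ms/bit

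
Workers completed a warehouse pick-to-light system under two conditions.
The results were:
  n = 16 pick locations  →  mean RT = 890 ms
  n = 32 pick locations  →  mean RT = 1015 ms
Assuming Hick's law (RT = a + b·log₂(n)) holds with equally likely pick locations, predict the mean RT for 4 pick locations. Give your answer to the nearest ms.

640 ms

Fit slope and intercept:
  b = (1015 − 890) / (log₂ 32 − log₂ 16) = 125 / (5 − 4) = 125 ms/bit
  a = 890 − 125 × 4 = 390 ms
Then RT(4) = 390 + 125 × log₂ 4 = 390 + 125 × 2 ≈ 640.000 ms.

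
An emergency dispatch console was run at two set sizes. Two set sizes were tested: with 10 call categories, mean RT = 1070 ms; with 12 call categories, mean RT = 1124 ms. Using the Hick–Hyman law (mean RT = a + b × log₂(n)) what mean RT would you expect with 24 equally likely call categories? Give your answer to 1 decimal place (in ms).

1329.3 ms

RT is linear in log₂ n, so two points fix the line:
  b = (1124 − 1070) / (log₂ 12 − log₂ 10) = 54 / (3.5850 − 3.3219) = 205.296 ms/bit
  a = 1070 − 205.296 × 3.3219 = 388.020 ms
Then RT(24) = 388.020 + 205.296 × log₂ 24 = 388.020 + 205.296 × 4.5850 ≈ 1329.296 ms.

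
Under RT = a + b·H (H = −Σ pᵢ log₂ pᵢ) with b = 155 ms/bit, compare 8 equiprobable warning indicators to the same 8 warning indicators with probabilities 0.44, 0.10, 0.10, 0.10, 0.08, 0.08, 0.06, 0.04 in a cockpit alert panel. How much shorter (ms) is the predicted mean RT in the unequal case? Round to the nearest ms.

Equiprobable entropy H₀ = log₂ 8 = 3.0000 bits.
Skewed entropy H = −Σ pᵢ log₂ pᵢ = 2.5300 bits.
ΔRT = b·(H₀ − H) = 155 × 0.4700 = 72.85 ms.

73 ms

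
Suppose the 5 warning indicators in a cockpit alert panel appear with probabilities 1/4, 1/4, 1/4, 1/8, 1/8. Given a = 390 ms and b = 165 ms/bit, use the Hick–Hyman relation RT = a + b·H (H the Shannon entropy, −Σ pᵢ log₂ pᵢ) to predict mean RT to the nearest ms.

761 ms

Each term −pᵢ log₂ pᵢ: 0.25·2 + 0.25·2 + 0.25·2 + 0.125·3 + 0.125·3; summed, H = 2.250 bits.
Mean RT = a + bH = 390 + 165·2.250 = 761.25 ms.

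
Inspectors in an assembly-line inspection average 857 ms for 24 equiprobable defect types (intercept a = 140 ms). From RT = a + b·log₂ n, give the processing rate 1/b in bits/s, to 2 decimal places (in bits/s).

6.39 bits/s

Choice component = 857 − 140 = 717 ms over log₂(24) = 4.5850 bits.
b = 717 / 4.5850 = 156.381 ms/bit, so 1/b = 6.395 bits/s.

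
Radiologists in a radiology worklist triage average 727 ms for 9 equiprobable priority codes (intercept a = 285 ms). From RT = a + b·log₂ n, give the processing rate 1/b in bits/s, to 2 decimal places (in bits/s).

7.17 bits/s

b = (727 − 285)/log₂ 9 = 442/3.1699 = 139.435 ms per bit = 0.13944 s/bit; the reciprocal is 7.172 bits/s.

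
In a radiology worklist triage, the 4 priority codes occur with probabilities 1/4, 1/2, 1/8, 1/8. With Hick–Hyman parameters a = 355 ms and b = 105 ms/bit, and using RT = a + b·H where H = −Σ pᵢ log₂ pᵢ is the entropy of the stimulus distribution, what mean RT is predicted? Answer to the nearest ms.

539 ms

Each term −pᵢ log₂ pᵢ: 0.25·2 + 0.5·1 + 0.125·3 + 0.125·3; summed, H = 1.750 bits.
Mean RT = a + bH = 355 + 105·1.750 = 538.75 ms.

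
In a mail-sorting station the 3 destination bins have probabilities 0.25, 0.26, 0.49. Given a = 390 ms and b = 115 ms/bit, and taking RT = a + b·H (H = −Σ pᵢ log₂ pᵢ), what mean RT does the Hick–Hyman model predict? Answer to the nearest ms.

564 ms

Entropy contributions −pᵢ log₂ pᵢ: 0.5000, 0.5053, 0.5043; sum H = 1.5096 bits.
RT = a + bH = 390 + 115·1.5096 = 563.60 ms.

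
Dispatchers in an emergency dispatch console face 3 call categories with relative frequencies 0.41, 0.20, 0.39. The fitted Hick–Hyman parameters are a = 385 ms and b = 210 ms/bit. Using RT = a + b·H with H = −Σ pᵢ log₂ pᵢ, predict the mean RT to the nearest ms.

705 ms

Entropy contributions −pᵢ log₂ pᵢ: 0.5274, 0.4644, 0.5298; sum H = 1.5216 bits.
RT = a + bH = 385 + 210·1.5216 = 704.53 ms.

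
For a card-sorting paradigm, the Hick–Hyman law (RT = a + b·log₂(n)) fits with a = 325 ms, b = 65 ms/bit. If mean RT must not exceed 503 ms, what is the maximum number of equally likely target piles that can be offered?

65·log₂ n ≤ 503 − 325 = 178, giving log₂ n ≤ 2.7385 and n ≤ 6.674. The largest whole number is 6.

6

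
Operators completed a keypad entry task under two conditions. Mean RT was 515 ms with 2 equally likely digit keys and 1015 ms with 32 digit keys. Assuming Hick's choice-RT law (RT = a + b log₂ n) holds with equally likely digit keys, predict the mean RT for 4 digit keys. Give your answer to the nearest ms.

640 ms

Fit slope and intercept:
  b = (1015 − 515) / (log₂ 32 − log₂ 2) = 500 / (5 − 1) = 125 ms/bit
  a = 515 − 125 × 1 = 390 ms
Then RT(4) = 390 + 125 × log₂ 4 = 390 + 125 × 2 ≈ 640.000 ms.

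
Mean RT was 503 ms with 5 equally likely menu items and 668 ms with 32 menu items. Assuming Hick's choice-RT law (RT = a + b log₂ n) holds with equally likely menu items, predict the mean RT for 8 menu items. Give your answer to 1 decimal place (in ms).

544.8 ms

With log₂ n on the abscissa the relation is linear; from the two conditions:
  b = (668 − 503) / (log₂ 32 − log₂ 5) = 165 / (5 − 2.3219) = 61.611 ms/bit
  a = 503 − 61.611 × 2.3219 = 359.943 ms
Then RT(8) = 359.943 + 61.611 × log₂ 8 = 359.943 + 61.611 × 3 ≈ 544.777 ms.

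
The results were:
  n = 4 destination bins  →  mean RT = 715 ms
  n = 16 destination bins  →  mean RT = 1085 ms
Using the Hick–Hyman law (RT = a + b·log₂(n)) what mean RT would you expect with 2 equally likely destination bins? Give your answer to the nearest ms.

530 ms

RT is linear in log₂ n, so two points fix the line:
  b = (1085 − 715) / (log₂ 16 − log₂ 4) = 370 / (4 − 2) = 185 ms/bit
  a = 715 − 185 × 2 = 345 ms
Then RT(2) = 345 + 185 × log₂ 2 = 345 + 185 × 1 ≈ 530.000 ms.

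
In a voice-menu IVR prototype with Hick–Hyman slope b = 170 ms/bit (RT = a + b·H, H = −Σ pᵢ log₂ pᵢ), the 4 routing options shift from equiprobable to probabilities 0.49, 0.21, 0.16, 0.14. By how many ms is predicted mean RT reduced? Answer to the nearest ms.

34 ms

Equiprobable entropy H₀ = log₂ 4 = 2.0000 bits.
Skewed entropy H = −Σ pᵢ log₂ pᵢ = 1.7972 bits.
ΔRT = b·(H₀ − H) = 170 × 0.2028 = 34.47 ms.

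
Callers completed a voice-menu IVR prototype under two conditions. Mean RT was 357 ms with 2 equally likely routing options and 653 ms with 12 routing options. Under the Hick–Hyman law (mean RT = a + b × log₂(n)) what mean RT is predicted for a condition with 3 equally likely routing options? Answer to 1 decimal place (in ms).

424.0 ms

Solve the two-equation system in a and b:
  b = (653 − 357) / (log₂ 12 − log₂ 2) = 296 / (3.5850 − 1) = 114.508 ms/bit
  a = 357 − 114.508 × 1 = 242.492 ms
Then RT(3) = 242.492 + 114.508 × log₂ 3 = 242.492 + 114.508 × 1.5850 ≈ 423.983 ms.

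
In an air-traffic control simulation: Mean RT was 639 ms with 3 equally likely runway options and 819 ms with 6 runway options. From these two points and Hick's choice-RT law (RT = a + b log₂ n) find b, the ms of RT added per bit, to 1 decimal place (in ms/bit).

180.0 ms/bit

The slope on a log₂ axis is (819 − 639) / (2.5850 − 1.5850) = 180.000 ms/bit.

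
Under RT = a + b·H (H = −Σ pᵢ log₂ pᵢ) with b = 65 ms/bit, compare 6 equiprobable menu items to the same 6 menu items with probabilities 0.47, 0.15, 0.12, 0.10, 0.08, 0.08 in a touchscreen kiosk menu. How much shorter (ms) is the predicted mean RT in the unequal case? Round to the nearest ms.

25 ms

Equiprobable entropy H₀ = log₂ 6 = 2.5850 bits.
Skewed entropy H = −Σ pᵢ log₂ pᵢ = 2.2048 bits.
ΔRT = b·(H₀ − H) = 65 × 0.3802 = 24.71 ms.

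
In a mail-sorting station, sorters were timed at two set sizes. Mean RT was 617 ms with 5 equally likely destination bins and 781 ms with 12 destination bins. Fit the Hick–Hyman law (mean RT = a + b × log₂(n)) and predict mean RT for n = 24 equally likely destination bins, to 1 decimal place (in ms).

Fit slope and intercept:
  b = (781 − 617) / (log₂ 12 − log₂ 5) = 164 / (3.5850 − 2.3219) = 129.846 ms/bit
  a = 617 − 129.846 × 2.3219 = 315.507 ms
Then RT(24) = 315.507 + 129.846 × log₂ 24 = 315.507 + 129.846 × 4.5850 ≈ 910.846 ms.

910.8 ms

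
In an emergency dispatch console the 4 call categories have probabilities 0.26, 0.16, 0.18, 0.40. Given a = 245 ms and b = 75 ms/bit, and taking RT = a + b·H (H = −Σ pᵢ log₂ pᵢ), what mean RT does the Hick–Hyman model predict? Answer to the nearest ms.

388 ms

Entropy contributions −pᵢ log₂ pᵢ: 0.5053, 0.4230, 0.4453, 0.5288; sum H = 1.9024 bits.
RT = a + bH = 245 + 75·1.9024 = 387.68 ms.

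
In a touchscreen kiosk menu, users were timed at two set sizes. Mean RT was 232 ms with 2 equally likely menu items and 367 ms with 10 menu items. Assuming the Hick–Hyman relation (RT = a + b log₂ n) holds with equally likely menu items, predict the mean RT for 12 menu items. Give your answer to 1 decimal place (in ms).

382.3 ms

RT is linear in log₂ n, so two points fix the line:
  b = (367 − 232) / (log₂ 10 − log₂ 2) = 135 / (3.3219 − 1) = 58.141 ms/bit
  a = 232 − 58.141 × 1 = 173.859 ms
Then RT(12) = 173.859 + 58.141 × log₂ 12 = 173.859 + 58.141 × 3.5850 ≈ 382.293 ms.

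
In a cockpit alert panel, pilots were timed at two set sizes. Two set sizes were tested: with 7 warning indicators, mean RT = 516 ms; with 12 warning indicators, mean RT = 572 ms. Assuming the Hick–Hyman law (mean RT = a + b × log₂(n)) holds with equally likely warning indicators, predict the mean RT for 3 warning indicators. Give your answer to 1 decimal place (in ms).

428.0 ms

RT is linear in log₂ n, so two points fix the line:
  b = (572 − 516) / (log₂ 12 − log₂ 7) = 56 / (3.5850 − 2.8074) = 72.016 ms/bit
  a = 516 − 72.016 × 2.8074 = 313.826 ms
Then RT(3) = 313.826 + 72.016 × log₂ 3 = 313.826 + 72.016 × 1.5850 ≈ 427.968 ms.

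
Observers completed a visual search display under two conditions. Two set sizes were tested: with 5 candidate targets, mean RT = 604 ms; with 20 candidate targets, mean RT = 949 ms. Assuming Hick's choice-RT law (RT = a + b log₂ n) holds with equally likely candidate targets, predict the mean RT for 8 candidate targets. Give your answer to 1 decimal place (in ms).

721.0 ms

Solve the two-equation system in a and b:
  b = (949 − 604) / (log₂ 20 − log₂ 5) = 345 / (4.3219 − 2.3219) = 172.500 ms/bit
  a = 604 − 172.500 × 2.3219 = 203.467 ms
Then RT(8) = 203.467 + 172.500 × log₂ 8 = 203.467 + 172.500 × 3 ≈ 720.967 ms.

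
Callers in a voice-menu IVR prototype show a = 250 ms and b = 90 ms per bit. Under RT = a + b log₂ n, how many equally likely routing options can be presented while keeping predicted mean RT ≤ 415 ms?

Set 250 + 90·log₂ n ≤ 415 → log₂ n ≤ (415 − 250)/90 = 1.8333.
So n ≤ 2^1.8333 = 3.564; the largest integer n is 3.

3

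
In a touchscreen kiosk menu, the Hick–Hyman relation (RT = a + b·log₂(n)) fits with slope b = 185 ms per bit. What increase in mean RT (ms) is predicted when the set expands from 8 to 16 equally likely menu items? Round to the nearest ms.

185 ms

The intercept a cancels: ΔRT = b·(log₂ n₂ − log₂ n₁) = b·log₂(n₂/n₁).
log₂(16) − log₂(8) = log₂(16/8) = log₂(2) = 1.
ΔRT = 185 × 1.0000 = 185.000 ms.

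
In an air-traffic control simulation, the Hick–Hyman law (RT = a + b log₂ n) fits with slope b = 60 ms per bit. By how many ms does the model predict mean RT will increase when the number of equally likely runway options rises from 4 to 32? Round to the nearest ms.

Only the slope matters, since a is common to both: ΔRT = b·log₂(n₂/n₁).
log₂(32) − log₂(4) = log₂(32/4) = log₂(8) = 3.
ΔRT = 60 × 3.0000 = 180.000 ms.

180 ms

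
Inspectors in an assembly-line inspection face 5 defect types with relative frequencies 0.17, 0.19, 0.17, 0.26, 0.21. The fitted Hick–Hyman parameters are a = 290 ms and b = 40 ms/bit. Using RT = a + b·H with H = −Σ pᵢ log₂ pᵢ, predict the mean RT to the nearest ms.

382 ms

Entropy contributions −pᵢ log₂ pᵢ: 0.4346, 0.4552, 0.4346, 0.5053, 0.4728; sum H = 2.3025 bits.
RT = a + bH = 290 + 40·2.3025 = 382.10 ms.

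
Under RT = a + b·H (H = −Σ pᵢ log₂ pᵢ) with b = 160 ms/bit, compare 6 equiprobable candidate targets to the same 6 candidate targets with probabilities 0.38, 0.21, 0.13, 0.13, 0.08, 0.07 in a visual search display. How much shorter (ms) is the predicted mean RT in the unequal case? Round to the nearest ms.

The RT saving is b·ΔH. Equiprobable H₀ = log₂(6) = 2.5850 bits; with the given probabilities H = 2.3286 bits.
b·(H₀ − H) = 160 × (2.5850 − 2.3286) = 41.01 ms.

41 ms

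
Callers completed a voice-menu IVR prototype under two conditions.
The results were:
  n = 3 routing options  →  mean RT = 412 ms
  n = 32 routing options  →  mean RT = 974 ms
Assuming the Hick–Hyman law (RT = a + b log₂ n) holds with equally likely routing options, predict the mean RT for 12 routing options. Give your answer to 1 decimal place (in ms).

741.1 ms

Solve the two-equation system in a and b:
  b = (974 − 412) / (log₂ 32 − log₂ 3) = 562 / (5 − 1.5850) = 164.566 ms/bit
  a = 412 − 164.566 × 1.5850 = 151.169 ms
Then RT(12) = 151.169 + 164.566 × log₂ 12 = 151.169 + 164.566 × 3.5850 ≈ 741.133 ms.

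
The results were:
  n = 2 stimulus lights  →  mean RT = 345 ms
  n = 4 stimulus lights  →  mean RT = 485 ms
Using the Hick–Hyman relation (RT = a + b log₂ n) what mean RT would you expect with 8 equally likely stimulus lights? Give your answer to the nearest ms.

RT is linear in log₂ n, so two points fix the line:
  b = (485 − 345) / (log₂ 4 − log₂ 2) = 140 / (2 − 1) = 140 ms/bit
  a = 345 − 140 × 1 = 205 ms
Then RT(8) = 205 + 140 × log₂ 8 = 205 + 140 × 3 ≈ 625.000 ms.

625 ms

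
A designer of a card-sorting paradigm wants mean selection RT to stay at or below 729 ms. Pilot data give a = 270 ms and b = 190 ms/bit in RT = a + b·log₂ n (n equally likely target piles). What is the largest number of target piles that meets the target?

Set 270 + 190·log₂ n ≤ 729 → log₂ n ≤ (729 − 270)/190 = 2.4158.
So n ≤ 2^2.4158 = 5.336; the largest integer n is 5.

5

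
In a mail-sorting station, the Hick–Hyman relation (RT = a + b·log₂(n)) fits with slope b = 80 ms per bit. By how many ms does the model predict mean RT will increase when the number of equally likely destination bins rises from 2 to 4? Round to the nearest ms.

80 ms

ΔRT = (a + b log₂ n₂) − (a + b log₂ n₁) = b·(log₂ n₂ − log₂ n₁).
log₂(4) − log₂(2) = log₂(4/2) = log₂(2) = 1.
ΔRT = 80 × 1.0000 = 80.000 ms.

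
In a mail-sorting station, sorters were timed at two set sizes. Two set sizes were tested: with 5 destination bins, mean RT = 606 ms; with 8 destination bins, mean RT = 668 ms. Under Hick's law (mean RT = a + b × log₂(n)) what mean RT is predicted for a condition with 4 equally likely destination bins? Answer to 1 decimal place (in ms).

With log₂ n on the abscissa the relation is linear; from the two conditions:
  b = (668 − 606) / (log₂ 8 − log₂ 5) = 62 / (3 − 2.3219) = 91.436 ms/bit
  a = 606 − 91.436 × 2.3219 = 393.693 ms
Then RT(4) = 393.693 + 91.436 × log₂ 4 = 393.693 + 91.436 × 2 ≈ 576.564 ms.

576.6 ms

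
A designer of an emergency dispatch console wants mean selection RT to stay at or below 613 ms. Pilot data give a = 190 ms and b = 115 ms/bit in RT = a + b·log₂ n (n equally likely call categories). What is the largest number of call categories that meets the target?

12

Information budget: (613 − 190)/115 = 3.6783 bits, so n ≤ 2^3.6783 = 12.802 → at most 12.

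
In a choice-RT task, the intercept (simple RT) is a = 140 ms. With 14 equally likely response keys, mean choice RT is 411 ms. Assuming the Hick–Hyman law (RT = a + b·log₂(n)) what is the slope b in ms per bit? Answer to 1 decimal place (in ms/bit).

71.2 ms/bit

log₂(14) = 3.8074 bits.
b = (RT − a)/log₂ n = (411 − 140) / 3.8074 = 71.178 ms/bit.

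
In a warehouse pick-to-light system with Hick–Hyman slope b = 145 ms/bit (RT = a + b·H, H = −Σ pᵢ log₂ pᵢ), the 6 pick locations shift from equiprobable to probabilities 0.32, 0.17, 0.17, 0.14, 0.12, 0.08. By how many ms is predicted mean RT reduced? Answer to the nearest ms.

19 ms

Equiprobable entropy H₀ = log₂ 6 = 2.5850 bits.
Skewed entropy H = −Σ pᵢ log₂ pᵢ = 2.4509 bits.
ΔRT = b·(H₀ − H) = 145 × 0.1341 = 19.44 ms.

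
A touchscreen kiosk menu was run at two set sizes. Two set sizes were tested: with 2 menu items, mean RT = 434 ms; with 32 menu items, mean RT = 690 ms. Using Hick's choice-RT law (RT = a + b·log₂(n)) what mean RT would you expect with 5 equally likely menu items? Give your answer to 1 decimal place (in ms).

Solve the two-equation system in a and b:
  b = (690 − 434) / (log₂ 32 − log₂ 2) = 256 / (5 − 1) = 64.000 ms/bit
  a = 434 − 64.000 × 1 = 370.000 ms
Then RT(5) = 370.000 + 64.000 × log₂ 5 = 370.000 + 64.000 × 2.3219 ≈ 518.603 ms.

518.6 ms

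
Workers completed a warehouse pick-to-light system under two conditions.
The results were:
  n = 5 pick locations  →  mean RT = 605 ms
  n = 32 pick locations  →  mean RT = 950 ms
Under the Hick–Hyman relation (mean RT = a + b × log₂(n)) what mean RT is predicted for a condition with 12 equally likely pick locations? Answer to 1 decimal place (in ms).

RT is linear in log₂ n, so two points fix the line:
  b = (950 − 605) / (log₂ 32 − log₂ 5) = 345 / (5 − 2.3219) = 128.824 ms/bit
  a = 605 − 128.824 × 2.3219 = 305.880 ms
Then RT(12) = 305.880 + 128.824 × log₂ 12 = 305.880 + 128.824 × 3.5850 ≈ 767.709 ms.

767.7 ms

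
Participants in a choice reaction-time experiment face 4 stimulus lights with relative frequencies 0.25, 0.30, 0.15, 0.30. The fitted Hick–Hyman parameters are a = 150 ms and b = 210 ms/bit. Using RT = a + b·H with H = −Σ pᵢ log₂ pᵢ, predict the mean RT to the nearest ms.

Entropy contributions −pᵢ log₂ pᵢ: 0.5000, 0.5211, 0.4105, 0.5211; sum H = 1.9527 bits.
RT = a + bH = 150 + 210·1.9527 = 560.07 ms.

560 ms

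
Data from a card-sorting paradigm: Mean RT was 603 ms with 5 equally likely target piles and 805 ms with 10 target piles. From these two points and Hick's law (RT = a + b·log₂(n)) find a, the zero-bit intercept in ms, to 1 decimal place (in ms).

134.0 ms

The slope on a log₂ axis is (805 − 603) / (3.3219 − 2.3219) = 202.000 ms/bit.
Intercept: a = 603 − 202.000·log₂(5) = 133.971 ms.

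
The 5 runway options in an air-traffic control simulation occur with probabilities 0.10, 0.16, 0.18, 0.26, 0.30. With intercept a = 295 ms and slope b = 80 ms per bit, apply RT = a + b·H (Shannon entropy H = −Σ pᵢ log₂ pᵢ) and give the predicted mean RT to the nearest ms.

473 ms

Entropy contributions −pᵢ log₂ pᵢ: 0.3322, 0.4230, 0.4453, 0.5053, 0.5211; sum H = 2.2269 bits.
RT = a + bH = 295 + 80·2.2269 = 473.15 ms.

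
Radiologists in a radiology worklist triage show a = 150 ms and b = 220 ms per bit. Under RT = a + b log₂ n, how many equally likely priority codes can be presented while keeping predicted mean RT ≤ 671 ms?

5

Set 150 + 220·log₂ n ≤ 671 → log₂ n ≤ (671 − 150)/220 = 2.3682.
So n ≤ 2^2.3682 = 5.163; the largest integer n is 5.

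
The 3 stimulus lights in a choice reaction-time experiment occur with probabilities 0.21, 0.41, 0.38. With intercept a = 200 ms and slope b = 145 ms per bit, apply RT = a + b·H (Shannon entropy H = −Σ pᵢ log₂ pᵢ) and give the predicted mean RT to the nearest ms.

Entropy contributions −pᵢ log₂ pᵢ: 0.4728, 0.5274, 0.5305; sum H = 1.5307 bits.
RT = a + bH = 200 + 145·1.5307 = 421.95 ms.

422 ms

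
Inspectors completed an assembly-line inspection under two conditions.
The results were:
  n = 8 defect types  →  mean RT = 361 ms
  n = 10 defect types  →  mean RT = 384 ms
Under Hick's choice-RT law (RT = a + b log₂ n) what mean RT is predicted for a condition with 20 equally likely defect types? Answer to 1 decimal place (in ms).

455.4 ms

RT is linear in log₂ n, so two points fix the line:
  b = (384 − 361) / (log₂ 10 − log₂ 8) = 23 / (3.3219 − 3) = 71.445 ms/bit
  a = 361 − 71.445 × 3 = 146.666 ms
Then RT(20) = 146.666 + 71.445 × log₂ 20 = 146.666 + 71.445 × 4.3219 ≈ 455.445 ms.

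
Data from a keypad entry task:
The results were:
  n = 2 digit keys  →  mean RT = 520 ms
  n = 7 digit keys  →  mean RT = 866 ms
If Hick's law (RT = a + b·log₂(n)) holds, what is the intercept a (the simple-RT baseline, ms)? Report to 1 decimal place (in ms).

Slope: b = (866 − 520) / (log₂ 7 − log₂ 2) = 346/1.8074 = 191.440 ms/bit.
Intercept: a = 520 − 191.440·log₂(2) = 328.560 ms.

328.6 ms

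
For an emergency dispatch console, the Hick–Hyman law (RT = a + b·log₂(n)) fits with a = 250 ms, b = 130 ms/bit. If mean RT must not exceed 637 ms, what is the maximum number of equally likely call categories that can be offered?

7

Information budget: (637 − 250)/130 = 2.9769 bits, so n ≤ 2^2.9769 = 7.873 → at most 7.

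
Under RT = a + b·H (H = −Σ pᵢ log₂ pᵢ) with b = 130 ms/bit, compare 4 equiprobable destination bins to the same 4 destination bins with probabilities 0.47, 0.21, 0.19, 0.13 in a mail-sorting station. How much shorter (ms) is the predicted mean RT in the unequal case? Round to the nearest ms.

23 ms

The RT saving is b·ΔH. Equiprobable H₀ = log₂(4) = 2.0000 bits; with the given probabilities H = 1.8226 bits.
b·(H₀ − H) = 130 × (2.0000 − 1.8226) = 23.06 ms.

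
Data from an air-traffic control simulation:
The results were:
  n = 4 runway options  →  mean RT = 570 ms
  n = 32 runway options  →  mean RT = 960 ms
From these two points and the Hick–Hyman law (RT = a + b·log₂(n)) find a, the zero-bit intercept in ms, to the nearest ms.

Slope: b = (960 − 570) / (log₂ 32 − log₂ 4) = 390/3.0000 = 130 ms/bit.
a = RT₁ − b·log₂ n₁ = 570 − 130 × 2 = 310.000 ms.

310 ms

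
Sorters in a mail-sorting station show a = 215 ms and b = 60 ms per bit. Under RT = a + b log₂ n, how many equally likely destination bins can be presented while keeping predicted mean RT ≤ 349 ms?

Set 215 + 60·log₂ n ≤ 349 → log₂ n ≤ (349 − 215)/60 = 2.2333.
So n ≤ 2^2.2333 = 4.702; the largest integer n is 4.

4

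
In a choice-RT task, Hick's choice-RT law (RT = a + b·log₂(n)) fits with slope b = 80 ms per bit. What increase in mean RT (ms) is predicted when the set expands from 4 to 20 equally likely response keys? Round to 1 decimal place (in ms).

Only the slope matters, since a is common to both: ΔRT = b·log₂(n₂/n₁).
log₂(20) − log₂(4) = 4.3219 − 2 = 2.3219.
ΔRT = 80 × 2.3219 = 185.754 ms.

185.8 ms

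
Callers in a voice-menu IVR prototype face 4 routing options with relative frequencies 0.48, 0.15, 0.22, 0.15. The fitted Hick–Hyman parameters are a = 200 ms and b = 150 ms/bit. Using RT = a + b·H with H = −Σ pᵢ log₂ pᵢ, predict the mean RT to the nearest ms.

H = 0.48·log₂(1/0.48) + 0.15·log₂(1/0.15) + 0.22·log₂(1/0.22) + 0.15·log₂(1/0.15) = 1.8099 bits.
RT = 200 + 150 × 1.8099 = 471.49 ms.

471 ms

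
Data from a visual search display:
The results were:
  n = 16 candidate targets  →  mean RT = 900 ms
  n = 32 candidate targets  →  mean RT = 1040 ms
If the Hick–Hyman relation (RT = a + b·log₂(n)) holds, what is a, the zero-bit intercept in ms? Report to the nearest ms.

340 ms

The slope on a log₂ axis is (1040 − 900) / (5 − 4) = 140 ms/bit.
a = RT₁ − b·log₂ n₁ = 900 − 140 × 4 = 340.000 ms.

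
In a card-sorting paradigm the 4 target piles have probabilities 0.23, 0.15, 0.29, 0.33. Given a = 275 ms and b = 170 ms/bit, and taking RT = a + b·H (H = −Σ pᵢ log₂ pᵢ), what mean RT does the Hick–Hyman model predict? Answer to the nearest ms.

H = 0.23·log₂(1/0.23) + 0.15·log₂(1/0.15) + 0.29·log₂(1/0.29) + 0.33·log₂(1/0.33) = 1.9439 bits.
RT = 275 + 170 × 1.9439 = 605.47 ms.

605 ms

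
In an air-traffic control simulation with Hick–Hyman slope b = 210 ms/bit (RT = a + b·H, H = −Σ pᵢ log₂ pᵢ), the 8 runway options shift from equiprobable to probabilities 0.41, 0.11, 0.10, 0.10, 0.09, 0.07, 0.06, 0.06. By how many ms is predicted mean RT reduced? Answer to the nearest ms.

82 ms

Equiprobable entropy H₀ = log₂ 8 = 3.0000 bits.
Skewed entropy H = −Σ pᵢ log₂ pᵢ = 2.6103 bits.
ΔRT = b·(H₀ − H) = 210 × 0.3897 = 81.83 ms.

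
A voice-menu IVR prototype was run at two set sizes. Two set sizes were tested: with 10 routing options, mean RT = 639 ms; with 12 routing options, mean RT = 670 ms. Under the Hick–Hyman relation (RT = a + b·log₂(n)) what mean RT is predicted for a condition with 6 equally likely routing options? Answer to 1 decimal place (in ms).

With log₂ n on the abscissa the relation is linear; from the two conditions:
  b = (670 − 639) / (log₂ 12 − log₂ 10) = 31 / (3.5850 − 3.3219) = 117.855 ms/bit
  a = 639 − 117.855 × 3.3219 = 247.493 ms
Then RT(6) = 247.493 + 117.855 × log₂ 6 = 247.493 + 117.855 × 2.5850 ≈ 552.145 ms.

552.1 ms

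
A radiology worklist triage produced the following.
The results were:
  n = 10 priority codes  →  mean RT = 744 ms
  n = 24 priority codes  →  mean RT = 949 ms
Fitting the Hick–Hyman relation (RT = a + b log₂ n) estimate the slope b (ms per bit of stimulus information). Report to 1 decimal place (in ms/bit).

The slope on a log₂ axis is (949 − 744) / (4.5850 − 3.3219) = 162.308 ms/bit.

162.3 ms/bit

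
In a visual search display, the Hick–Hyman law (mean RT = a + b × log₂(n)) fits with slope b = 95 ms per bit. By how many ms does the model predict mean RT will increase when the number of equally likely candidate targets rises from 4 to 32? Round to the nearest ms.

285 ms

The intercept a cancels: ΔRT = b·(log₂ n₂ − log₂ n₁) = b·log₂(n₂/n₁).
log₂(32) − log₂(4) = log₂(32/4) = log₂(8) = 3.
ΔRT = 95 × 3.0000 = 285.000 ms.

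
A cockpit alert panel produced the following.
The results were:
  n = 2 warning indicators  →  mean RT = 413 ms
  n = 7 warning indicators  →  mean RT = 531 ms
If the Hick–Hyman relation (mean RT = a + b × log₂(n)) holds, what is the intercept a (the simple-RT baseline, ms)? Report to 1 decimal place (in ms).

347.7 ms

b = (RT₂ − RT₁)/(log₂ n₂ − log₂ n₁) = (531 − 413)/(2.8074 − 1) = 65.289 ms/bit.
a = RT₁ − b·log₂ n₁ = 413 − 65.289 × 1 = 347.711 ms.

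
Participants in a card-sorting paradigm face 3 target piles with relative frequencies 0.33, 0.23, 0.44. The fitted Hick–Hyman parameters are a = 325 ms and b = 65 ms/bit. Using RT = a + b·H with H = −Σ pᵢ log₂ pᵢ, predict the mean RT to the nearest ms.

425 ms

Entropy contributions −pᵢ log₂ pᵢ: 0.5278, 0.4877, 0.5211; sum H = 1.5366 bits.
RT = a + bH = 325 + 65·1.5366 = 424.88 ms.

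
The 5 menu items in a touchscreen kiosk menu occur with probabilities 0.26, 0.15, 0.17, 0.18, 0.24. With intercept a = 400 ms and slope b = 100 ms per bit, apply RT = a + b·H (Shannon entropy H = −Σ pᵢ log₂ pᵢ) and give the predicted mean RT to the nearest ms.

629 ms

H = 0.26·log₂(1/0.26) + 0.15·log₂(1/0.15) + 0.17·log₂(1/0.17) + 0.18·log₂(1/0.18) + 0.24·log₂(1/0.24) = 2.2899 bits.
RT = 400 + 100 × 2.2899 = 628.99 ms.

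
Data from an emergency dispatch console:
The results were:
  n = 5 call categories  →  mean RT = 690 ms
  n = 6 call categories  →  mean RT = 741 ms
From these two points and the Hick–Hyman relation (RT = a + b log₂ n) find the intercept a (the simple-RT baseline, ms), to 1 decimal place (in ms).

The slope on a log₂ axis is (741 − 690) / (2.5850 − 2.3219) = 193.891 ms/bit.
a = RT₁ − b·log₂ n₁ = 690 − 193.891 × 2.3219 = 239.799 ms.

239.8 ms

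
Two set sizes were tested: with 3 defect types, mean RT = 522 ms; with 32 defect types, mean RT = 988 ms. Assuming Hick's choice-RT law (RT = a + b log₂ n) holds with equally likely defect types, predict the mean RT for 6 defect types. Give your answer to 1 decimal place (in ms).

Solve the two-equation system in a and b:
  b = (988 − 522) / (log₂ 32 − log₂ 3) = 466 / (5 − 1.5850) = 136.455 ms/bit
  a = 522 − 136.455 × 1.5850 = 305.723 ms
Then RT(6) = 305.723 + 136.455 × log₂ 6 = 305.723 + 136.455 × 2.5850 ≈ 658.455 ms.

658.5 ms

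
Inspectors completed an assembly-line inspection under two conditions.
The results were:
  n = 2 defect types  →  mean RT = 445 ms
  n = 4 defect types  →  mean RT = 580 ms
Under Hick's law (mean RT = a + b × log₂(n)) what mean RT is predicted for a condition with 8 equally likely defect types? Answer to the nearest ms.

715 ms

Solve the two-equation system in a and b:
  b = (580 − 445) / (log₂ 4 − log₂ 2) = 135 / (2 − 1) = 135 ms/bit
  a = 445 − 135 × 1 = 310 ms
Then RT(8) = 310 + 135 × log₂ 8 = 310 + 135 × 3 ≈ 715.000 ms.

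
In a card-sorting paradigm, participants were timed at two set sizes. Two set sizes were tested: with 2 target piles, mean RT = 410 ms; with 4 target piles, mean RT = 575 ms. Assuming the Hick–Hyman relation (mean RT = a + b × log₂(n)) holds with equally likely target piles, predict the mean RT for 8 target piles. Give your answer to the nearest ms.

740 ms

RT is linear in log₂ n, so two points fix the line:
  b = (575 − 410) / (log₂ 4 − log₂ 2) = 165 / (2 − 1) = 165 ms/bit
  a = 410 − 165 × 1 = 245 ms
Then RT(8) = 245 + 165 × log₂ 8 = 245 + 165 × 3 ≈ 740.000 ms.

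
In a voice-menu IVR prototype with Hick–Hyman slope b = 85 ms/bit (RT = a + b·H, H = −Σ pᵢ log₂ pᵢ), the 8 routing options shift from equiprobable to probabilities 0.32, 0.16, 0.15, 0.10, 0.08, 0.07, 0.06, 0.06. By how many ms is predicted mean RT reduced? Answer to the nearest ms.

The RT saving is b·ΔH. Equiprobable H₀ = log₂(8) = 3.0000 bits; with the given probabilities H = 2.7389 bits.
b·(H₀ − H) = 85 × (3.0000 − 2.7389) = 22.19 ms.

22 ms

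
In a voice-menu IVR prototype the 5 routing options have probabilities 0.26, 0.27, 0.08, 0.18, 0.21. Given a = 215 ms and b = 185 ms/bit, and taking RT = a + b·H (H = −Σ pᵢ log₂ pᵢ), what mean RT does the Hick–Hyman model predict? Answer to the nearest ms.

627 ms

H = 0.26·log₂(1/0.26) + 0.27·log₂(1/0.27) + 0.08·log₂(1/0.08) + 0.18·log₂(1/0.18) + 0.21·log₂(1/0.21) = 2.2249 bits.
RT = 215 + 185 × 2.2249 = 626.62 ms.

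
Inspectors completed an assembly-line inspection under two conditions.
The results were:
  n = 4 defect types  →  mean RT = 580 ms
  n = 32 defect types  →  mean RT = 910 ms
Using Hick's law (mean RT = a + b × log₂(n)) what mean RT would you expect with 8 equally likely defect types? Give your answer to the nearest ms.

Fit slope and intercept:
  b = (910 − 580) / (log₂ 32 − log₂ 4) = 330 / (5 − 2) = 110 ms/bit
  a = 580 − 110 × 2 = 360 ms
Then RT(8) = 360 + 110 × log₂ 8 = 360 + 110 × 3 ≈ 690.000 ms.

690 ms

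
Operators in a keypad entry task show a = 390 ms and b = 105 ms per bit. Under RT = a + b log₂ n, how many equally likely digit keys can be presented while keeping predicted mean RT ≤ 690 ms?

7

Set 390 + 105·log₂ n ≤ 690 → log₂ n ≤ (690 − 390)/105 = 2.8571.
So n ≤ 2^2.8571 = 7.246; the largest integer n is 7.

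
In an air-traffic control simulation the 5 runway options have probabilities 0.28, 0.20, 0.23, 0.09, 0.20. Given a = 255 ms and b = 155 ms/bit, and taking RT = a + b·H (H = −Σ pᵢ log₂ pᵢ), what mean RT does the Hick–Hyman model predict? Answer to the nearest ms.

603 ms

H = 0.28·log₂(1/0.28) + 0.20·log₂(1/0.20) + 0.23·log₂(1/0.23) + 0.09·log₂(1/0.09) + 0.20·log₂(1/0.20) = 2.2433 bits.
RT = 255 + 155 × 2.2433 = 602.71 ms.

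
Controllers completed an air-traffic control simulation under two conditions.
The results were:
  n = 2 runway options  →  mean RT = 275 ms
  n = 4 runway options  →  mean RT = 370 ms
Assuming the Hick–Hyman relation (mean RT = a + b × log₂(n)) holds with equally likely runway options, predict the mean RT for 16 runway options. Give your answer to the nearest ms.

560 ms

With log₂ n on the abscissa the relation is linear; from the two conditions:
  b = (370 − 275) / (log₂ 4 − log₂ 2) = 95 / (2 − 1) = 95 ms/bit
  a = 275 − 95 × 1 = 180 ms
Then RT(16) = 180 + 95 × log₂ 16 = 180 + 95 × 4 ≈ 560.000 ms.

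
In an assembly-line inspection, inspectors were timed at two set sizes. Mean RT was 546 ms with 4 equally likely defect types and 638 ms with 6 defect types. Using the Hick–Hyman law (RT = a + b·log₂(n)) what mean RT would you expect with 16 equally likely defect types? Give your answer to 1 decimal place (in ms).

Solve the two-equation system in a and b:
  b = (638 − 546) / (log₂ 6 − log₂ 4) = 92 / (2.5850 − 2) = 157.275 ms/bit
  a = 546 − 157.275 × 2 = 231.450 ms
Then RT(16) = 231.450 + 157.275 × log₂ 16 = 231.450 + 157.275 × 4 ≈ 860.550 ms.

860.6 ms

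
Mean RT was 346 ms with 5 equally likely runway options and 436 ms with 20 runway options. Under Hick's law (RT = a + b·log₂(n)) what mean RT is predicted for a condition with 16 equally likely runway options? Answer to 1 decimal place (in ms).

Solve the two-equation system in a and b:
  b = (436 − 346) / (log₂ 20 − log₂ 5) = 90 / (4.3219 − 2.3219) = 45.000 ms/bit
  a = 346 − 45.000 × 2.3219 = 241.513 ms
Then RT(16) = 241.513 + 45.000 × log₂ 16 = 241.513 + 45.000 × 4 ≈ 421.513 ms.

421.5 ms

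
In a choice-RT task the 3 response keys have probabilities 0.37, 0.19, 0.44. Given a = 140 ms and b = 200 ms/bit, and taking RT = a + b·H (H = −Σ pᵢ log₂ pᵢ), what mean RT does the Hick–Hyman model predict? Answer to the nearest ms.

Entropy contributions −pᵢ log₂ pᵢ: 0.5307, 0.4552, 0.5211; sum H = 1.5071 bits.
RT = a + bH = 140 + 200·1.5071 = 441.42 ms.

441 ms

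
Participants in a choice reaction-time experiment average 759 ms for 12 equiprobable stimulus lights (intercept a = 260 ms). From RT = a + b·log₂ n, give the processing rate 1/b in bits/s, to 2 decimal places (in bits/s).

Choice component = 759 − 260 = 499 ms over log₂(12) = 3.5850 bits.
b = 499 / 3.5850 = 139.193 ms/bit, so 1/b = 7.184 bits/s.

7.18 bits/s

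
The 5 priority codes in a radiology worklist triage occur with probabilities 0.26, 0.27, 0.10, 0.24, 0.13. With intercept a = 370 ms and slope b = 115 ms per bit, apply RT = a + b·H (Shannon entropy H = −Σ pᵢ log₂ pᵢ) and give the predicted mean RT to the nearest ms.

626 ms

Entropy contributions −pᵢ log₂ pᵢ: 0.5053, 0.5100, 0.3322, 0.4941, 0.3826; sum H = 2.2243 bits.
RT = a + bH = 370 + 115·2.2243 = 625.79 ms.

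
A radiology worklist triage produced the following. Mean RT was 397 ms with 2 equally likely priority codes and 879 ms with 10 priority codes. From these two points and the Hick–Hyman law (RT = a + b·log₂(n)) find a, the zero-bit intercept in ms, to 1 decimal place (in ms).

189.4 ms

The slope on a log₂ axis is (879 − 397) / (3.3219 − 1) = 207.586 ms/bit.
a = RT₁ − b·log₂ n₁ = 397 − 207.586 × 1 = 189.414 ms.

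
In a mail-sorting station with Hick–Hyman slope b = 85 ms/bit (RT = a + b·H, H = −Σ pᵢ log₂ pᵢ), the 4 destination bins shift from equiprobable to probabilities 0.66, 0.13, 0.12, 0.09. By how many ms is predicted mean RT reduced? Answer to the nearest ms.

46 ms

The RT saving is b·ΔH. Equiprobable H₀ = log₂(4) = 2.0000 bits; with the given probabilities H = 1.4580 bits.
b·(H₀ − H) = 85 × (2.0000 − 1.4580) = 46.07 ms.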